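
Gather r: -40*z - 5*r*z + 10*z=-5*r*z - 30*z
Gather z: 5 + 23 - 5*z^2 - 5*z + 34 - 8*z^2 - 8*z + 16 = -13*z^2 - 13*z + 78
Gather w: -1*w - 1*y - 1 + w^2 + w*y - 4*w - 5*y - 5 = w^2 + w*(y - 5) - 6*y - 6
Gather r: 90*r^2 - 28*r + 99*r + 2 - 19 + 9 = 90*r^2 + 71*r - 8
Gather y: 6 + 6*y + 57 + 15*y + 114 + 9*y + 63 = 30*y + 240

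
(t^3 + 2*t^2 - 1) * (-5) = -5*t^3 - 10*t^2 + 5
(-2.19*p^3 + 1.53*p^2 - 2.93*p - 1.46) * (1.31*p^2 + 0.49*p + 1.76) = -2.8689*p^5 + 0.9312*p^4 - 6.943*p^3 - 0.6555*p^2 - 5.8722*p - 2.5696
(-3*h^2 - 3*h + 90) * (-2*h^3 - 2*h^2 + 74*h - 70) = 6*h^5 + 12*h^4 - 396*h^3 - 192*h^2 + 6870*h - 6300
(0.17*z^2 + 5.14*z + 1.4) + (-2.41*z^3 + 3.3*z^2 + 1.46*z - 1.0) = -2.41*z^3 + 3.47*z^2 + 6.6*z + 0.4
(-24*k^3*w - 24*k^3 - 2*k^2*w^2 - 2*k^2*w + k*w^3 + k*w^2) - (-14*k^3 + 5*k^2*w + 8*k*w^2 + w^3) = -24*k^3*w - 10*k^3 - 2*k^2*w^2 - 7*k^2*w + k*w^3 - 7*k*w^2 - w^3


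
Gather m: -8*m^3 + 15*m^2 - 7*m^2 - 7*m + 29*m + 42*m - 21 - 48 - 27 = -8*m^3 + 8*m^2 + 64*m - 96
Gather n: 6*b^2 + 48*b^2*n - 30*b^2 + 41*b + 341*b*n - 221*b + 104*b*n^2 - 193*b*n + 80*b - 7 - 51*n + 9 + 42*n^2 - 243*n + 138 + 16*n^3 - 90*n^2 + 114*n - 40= -24*b^2 - 100*b + 16*n^3 + n^2*(104*b - 48) + n*(48*b^2 + 148*b - 180) + 100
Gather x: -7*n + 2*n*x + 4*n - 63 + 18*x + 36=-3*n + x*(2*n + 18) - 27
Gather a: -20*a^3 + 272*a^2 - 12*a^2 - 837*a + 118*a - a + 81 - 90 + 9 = -20*a^3 + 260*a^2 - 720*a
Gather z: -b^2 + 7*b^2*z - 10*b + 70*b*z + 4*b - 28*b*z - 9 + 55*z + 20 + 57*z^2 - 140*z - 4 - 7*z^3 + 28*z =-b^2 - 6*b - 7*z^3 + 57*z^2 + z*(7*b^2 + 42*b - 57) + 7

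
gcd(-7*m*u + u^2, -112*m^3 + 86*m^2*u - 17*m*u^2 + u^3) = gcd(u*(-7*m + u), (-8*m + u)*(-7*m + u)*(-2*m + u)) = -7*m + u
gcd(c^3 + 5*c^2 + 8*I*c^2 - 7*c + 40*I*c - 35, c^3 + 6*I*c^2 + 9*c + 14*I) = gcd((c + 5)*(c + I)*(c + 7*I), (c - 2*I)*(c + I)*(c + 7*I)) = c^2 + 8*I*c - 7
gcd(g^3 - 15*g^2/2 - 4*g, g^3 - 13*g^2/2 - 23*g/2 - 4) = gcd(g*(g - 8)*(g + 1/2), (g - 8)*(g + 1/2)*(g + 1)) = g^2 - 15*g/2 - 4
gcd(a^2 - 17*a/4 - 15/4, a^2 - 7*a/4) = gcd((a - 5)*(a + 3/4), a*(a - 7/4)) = 1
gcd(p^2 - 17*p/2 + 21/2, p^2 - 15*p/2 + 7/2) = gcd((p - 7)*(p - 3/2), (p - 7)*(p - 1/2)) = p - 7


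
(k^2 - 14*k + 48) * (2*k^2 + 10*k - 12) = 2*k^4 - 18*k^3 - 56*k^2 + 648*k - 576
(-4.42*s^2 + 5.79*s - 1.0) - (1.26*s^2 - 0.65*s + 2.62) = -5.68*s^2 + 6.44*s - 3.62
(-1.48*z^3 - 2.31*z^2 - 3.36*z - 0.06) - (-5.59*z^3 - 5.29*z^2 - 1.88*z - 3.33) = 4.11*z^3 + 2.98*z^2 - 1.48*z + 3.27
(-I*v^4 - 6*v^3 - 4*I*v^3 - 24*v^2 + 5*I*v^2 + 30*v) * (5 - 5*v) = 5*I*v^5 + 30*v^4 + 15*I*v^4 + 90*v^3 - 45*I*v^3 - 270*v^2 + 25*I*v^2 + 150*v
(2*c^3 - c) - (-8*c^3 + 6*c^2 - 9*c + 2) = 10*c^3 - 6*c^2 + 8*c - 2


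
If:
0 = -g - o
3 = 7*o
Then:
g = -3/7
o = 3/7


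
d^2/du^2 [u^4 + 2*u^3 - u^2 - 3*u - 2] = 12*u^2 + 12*u - 2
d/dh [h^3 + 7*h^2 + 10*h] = 3*h^2 + 14*h + 10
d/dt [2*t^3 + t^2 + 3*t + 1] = 6*t^2 + 2*t + 3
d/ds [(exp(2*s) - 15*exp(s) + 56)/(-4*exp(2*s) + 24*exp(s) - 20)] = 3*(-3*exp(2*s) + 34*exp(s) - 87)*exp(s)/(4*(exp(4*s) - 12*exp(3*s) + 46*exp(2*s) - 60*exp(s) + 25))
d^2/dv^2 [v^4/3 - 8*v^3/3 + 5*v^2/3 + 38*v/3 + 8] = 4*v^2 - 16*v + 10/3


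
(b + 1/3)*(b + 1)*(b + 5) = b^3 + 19*b^2/3 + 7*b + 5/3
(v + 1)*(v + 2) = v^2 + 3*v + 2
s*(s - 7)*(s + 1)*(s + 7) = s^4 + s^3 - 49*s^2 - 49*s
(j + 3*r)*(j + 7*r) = j^2 + 10*j*r + 21*r^2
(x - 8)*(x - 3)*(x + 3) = x^3 - 8*x^2 - 9*x + 72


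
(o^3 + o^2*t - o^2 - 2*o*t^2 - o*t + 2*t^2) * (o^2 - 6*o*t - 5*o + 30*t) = o^5 - 5*o^4*t - 6*o^4 - 8*o^3*t^2 + 30*o^3*t + 5*o^3 + 12*o^2*t^3 + 48*o^2*t^2 - 25*o^2*t - 72*o*t^3 - 40*o*t^2 + 60*t^3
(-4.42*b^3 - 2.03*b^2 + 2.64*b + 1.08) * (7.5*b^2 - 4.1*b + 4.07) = -33.15*b^5 + 2.897*b^4 + 10.1336*b^3 - 10.9861*b^2 + 6.3168*b + 4.3956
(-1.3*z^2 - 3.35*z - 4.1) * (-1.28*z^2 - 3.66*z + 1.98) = 1.664*z^4 + 9.046*z^3 + 14.935*z^2 + 8.373*z - 8.118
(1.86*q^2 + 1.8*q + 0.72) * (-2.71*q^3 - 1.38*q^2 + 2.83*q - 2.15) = -5.0406*q^5 - 7.4448*q^4 + 0.828600000000001*q^3 + 0.1014*q^2 - 1.8324*q - 1.548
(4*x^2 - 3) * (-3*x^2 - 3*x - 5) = -12*x^4 - 12*x^3 - 11*x^2 + 9*x + 15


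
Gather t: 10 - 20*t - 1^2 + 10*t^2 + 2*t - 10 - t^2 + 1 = 9*t^2 - 18*t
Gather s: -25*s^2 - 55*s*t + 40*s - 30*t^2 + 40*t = -25*s^2 + s*(40 - 55*t) - 30*t^2 + 40*t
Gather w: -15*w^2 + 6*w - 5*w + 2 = -15*w^2 + w + 2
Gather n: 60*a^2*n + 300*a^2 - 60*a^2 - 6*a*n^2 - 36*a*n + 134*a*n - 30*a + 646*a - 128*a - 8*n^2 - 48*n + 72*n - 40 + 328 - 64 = 240*a^2 + 488*a + n^2*(-6*a - 8) + n*(60*a^2 + 98*a + 24) + 224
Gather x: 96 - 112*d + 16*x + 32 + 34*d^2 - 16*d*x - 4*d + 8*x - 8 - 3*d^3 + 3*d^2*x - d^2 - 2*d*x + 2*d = -3*d^3 + 33*d^2 - 114*d + x*(3*d^2 - 18*d + 24) + 120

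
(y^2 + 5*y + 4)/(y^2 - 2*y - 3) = (y + 4)/(y - 3)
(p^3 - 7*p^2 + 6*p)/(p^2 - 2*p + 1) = p*(p - 6)/(p - 1)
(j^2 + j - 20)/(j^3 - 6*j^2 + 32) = (j + 5)/(j^2 - 2*j - 8)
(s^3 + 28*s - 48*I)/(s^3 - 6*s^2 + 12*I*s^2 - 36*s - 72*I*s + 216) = (s^2 - 6*I*s - 8)/(s^2 + 6*s*(-1 + I) - 36*I)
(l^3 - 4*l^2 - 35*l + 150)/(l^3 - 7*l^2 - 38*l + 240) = (l - 5)/(l - 8)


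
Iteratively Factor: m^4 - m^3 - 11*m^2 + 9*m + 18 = (m - 2)*(m^3 + m^2 - 9*m - 9) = (m - 3)*(m - 2)*(m^2 + 4*m + 3) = (m - 3)*(m - 2)*(m + 3)*(m + 1)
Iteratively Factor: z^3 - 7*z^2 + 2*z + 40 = (z - 5)*(z^2 - 2*z - 8) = (z - 5)*(z + 2)*(z - 4)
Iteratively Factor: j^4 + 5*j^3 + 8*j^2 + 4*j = (j + 1)*(j^3 + 4*j^2 + 4*j) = (j + 1)*(j + 2)*(j^2 + 2*j) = j*(j + 1)*(j + 2)*(j + 2)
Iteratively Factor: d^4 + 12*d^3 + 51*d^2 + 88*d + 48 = (d + 1)*(d^3 + 11*d^2 + 40*d + 48) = (d + 1)*(d + 4)*(d^2 + 7*d + 12) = (d + 1)*(d + 4)^2*(d + 3)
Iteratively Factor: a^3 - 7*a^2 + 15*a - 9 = (a - 3)*(a^2 - 4*a + 3) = (a - 3)^2*(a - 1)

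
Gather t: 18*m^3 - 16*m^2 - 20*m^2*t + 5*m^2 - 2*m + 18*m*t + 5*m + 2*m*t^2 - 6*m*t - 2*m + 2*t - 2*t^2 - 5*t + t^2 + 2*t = 18*m^3 - 11*m^2 + m + t^2*(2*m - 1) + t*(-20*m^2 + 12*m - 1)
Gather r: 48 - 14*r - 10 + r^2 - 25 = r^2 - 14*r + 13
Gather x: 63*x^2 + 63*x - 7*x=63*x^2 + 56*x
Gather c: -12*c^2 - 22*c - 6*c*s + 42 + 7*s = -12*c^2 + c*(-6*s - 22) + 7*s + 42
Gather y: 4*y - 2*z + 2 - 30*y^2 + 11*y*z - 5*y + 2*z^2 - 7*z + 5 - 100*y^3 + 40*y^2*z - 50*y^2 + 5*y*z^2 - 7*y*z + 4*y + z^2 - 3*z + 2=-100*y^3 + y^2*(40*z - 80) + y*(5*z^2 + 4*z + 3) + 3*z^2 - 12*z + 9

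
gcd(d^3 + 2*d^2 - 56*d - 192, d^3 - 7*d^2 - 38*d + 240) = d^2 - 2*d - 48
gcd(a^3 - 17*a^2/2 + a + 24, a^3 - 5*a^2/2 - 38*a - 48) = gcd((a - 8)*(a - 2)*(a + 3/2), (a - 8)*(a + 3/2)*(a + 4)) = a^2 - 13*a/2 - 12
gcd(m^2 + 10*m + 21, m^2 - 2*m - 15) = m + 3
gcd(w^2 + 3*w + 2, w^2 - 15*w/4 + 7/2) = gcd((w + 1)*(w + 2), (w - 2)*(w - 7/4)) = 1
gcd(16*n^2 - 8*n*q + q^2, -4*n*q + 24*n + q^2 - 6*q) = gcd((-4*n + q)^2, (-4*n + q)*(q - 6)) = -4*n + q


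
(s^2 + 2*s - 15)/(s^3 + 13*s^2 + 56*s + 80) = (s - 3)/(s^2 + 8*s + 16)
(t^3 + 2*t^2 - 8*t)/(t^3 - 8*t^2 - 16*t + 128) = t*(t - 2)/(t^2 - 12*t + 32)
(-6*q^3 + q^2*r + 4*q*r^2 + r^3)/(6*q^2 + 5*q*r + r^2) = -q + r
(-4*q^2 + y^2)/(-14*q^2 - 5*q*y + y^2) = (-2*q + y)/(-7*q + y)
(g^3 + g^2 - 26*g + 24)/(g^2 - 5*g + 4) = g + 6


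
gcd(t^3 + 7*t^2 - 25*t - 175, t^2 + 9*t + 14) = t + 7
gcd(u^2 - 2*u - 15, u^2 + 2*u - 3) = u + 3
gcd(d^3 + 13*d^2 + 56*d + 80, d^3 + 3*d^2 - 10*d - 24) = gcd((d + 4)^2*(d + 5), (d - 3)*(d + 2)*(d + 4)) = d + 4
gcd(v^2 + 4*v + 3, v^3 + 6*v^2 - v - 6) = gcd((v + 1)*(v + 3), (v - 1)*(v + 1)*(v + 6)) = v + 1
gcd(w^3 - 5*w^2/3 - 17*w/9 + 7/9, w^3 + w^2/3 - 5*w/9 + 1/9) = w^2 + 2*w/3 - 1/3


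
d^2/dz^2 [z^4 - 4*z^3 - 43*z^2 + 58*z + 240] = 12*z^2 - 24*z - 86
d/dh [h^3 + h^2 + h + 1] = 3*h^2 + 2*h + 1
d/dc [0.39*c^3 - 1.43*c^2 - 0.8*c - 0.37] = 1.17*c^2 - 2.86*c - 0.8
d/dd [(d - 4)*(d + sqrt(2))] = 2*d - 4 + sqrt(2)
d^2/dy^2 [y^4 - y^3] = 6*y*(2*y - 1)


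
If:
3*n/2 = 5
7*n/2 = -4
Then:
No Solution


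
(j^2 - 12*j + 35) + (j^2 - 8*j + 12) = 2*j^2 - 20*j + 47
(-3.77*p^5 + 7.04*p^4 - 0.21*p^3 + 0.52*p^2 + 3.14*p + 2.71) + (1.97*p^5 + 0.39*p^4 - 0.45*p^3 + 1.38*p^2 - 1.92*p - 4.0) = -1.8*p^5 + 7.43*p^4 - 0.66*p^3 + 1.9*p^2 + 1.22*p - 1.29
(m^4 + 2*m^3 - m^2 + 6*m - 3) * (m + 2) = m^5 + 4*m^4 + 3*m^3 + 4*m^2 + 9*m - 6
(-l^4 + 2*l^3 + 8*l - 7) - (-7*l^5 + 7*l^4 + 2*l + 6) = 7*l^5 - 8*l^4 + 2*l^3 + 6*l - 13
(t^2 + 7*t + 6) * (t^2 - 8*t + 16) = t^4 - t^3 - 34*t^2 + 64*t + 96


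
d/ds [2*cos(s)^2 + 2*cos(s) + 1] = -2*sin(s) - 2*sin(2*s)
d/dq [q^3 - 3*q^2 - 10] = 3*q*(q - 2)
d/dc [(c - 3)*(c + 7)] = 2*c + 4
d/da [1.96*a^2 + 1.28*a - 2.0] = 3.92*a + 1.28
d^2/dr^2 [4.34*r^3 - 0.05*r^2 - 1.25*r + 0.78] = 26.04*r - 0.1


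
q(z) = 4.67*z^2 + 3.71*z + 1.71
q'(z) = 9.34*z + 3.71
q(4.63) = 119.00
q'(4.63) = 46.95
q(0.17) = 2.48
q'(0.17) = 5.30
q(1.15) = 12.15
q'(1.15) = 14.45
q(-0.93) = 2.30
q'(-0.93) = -4.98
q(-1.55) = 7.18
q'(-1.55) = -10.77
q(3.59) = 75.22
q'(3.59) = 37.24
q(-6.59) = 180.07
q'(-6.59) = -57.84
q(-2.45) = 20.65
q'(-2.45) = -19.17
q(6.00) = 192.09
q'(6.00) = 59.75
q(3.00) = 54.87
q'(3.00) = 31.73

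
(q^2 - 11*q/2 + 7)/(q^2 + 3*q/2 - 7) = (2*q - 7)/(2*q + 7)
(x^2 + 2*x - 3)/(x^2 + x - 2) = (x + 3)/(x + 2)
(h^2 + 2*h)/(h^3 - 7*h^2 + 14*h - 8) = h*(h + 2)/(h^3 - 7*h^2 + 14*h - 8)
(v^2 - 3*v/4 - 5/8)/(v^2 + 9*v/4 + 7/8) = (4*v - 5)/(4*v + 7)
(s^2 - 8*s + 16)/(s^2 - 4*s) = (s - 4)/s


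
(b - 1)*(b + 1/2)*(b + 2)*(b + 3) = b^4 + 9*b^3/2 + 3*b^2 - 11*b/2 - 3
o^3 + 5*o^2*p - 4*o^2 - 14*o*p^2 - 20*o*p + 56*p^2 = (o - 4)*(o - 2*p)*(o + 7*p)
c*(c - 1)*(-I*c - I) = -I*c^3 + I*c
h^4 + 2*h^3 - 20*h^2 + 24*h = h*(h - 2)^2*(h + 6)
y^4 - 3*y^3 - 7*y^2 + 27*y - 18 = (y - 3)*(y - 2)*(y - 1)*(y + 3)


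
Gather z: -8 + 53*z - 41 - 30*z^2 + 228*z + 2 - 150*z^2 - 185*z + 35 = -180*z^2 + 96*z - 12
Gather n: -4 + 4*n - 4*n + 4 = 0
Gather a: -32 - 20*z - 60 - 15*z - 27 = -35*z - 119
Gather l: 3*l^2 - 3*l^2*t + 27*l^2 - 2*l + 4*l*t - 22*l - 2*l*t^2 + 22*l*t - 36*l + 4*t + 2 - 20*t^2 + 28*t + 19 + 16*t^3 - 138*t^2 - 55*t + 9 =l^2*(30 - 3*t) + l*(-2*t^2 + 26*t - 60) + 16*t^3 - 158*t^2 - 23*t + 30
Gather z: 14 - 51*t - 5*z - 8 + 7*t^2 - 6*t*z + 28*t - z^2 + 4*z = 7*t^2 - 23*t - z^2 + z*(-6*t - 1) + 6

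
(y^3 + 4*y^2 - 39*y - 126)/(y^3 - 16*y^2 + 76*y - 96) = (y^2 + 10*y + 21)/(y^2 - 10*y + 16)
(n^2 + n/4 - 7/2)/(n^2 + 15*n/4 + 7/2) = (4*n - 7)/(4*n + 7)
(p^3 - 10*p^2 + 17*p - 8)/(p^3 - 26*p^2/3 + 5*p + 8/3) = 3*(p - 1)/(3*p + 1)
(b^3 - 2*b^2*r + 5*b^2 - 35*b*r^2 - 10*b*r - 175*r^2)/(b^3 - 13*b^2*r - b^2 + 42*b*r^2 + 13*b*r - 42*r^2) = (-b^2 - 5*b*r - 5*b - 25*r)/(-b^2 + 6*b*r + b - 6*r)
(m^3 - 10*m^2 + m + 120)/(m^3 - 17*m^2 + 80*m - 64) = (m^2 - 2*m - 15)/(m^2 - 9*m + 8)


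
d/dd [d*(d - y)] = 2*d - y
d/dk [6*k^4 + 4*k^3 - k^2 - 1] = 2*k*(12*k^2 + 6*k - 1)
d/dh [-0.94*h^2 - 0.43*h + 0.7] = -1.88*h - 0.43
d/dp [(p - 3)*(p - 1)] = 2*p - 4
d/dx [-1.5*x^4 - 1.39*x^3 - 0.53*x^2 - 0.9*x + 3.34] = -6.0*x^3 - 4.17*x^2 - 1.06*x - 0.9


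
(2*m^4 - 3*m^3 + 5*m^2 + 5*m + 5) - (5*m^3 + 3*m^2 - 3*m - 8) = 2*m^4 - 8*m^3 + 2*m^2 + 8*m + 13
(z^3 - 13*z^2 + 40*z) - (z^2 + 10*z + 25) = z^3 - 14*z^2 + 30*z - 25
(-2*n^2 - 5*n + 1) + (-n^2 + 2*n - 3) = -3*n^2 - 3*n - 2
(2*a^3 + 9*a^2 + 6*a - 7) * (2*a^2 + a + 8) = 4*a^5 + 20*a^4 + 37*a^3 + 64*a^2 + 41*a - 56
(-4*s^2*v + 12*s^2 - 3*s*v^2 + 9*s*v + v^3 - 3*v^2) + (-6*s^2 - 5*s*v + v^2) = -4*s^2*v + 6*s^2 - 3*s*v^2 + 4*s*v + v^3 - 2*v^2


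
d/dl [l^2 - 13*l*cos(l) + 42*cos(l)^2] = 13*l*sin(l) + 2*l - 42*sin(2*l) - 13*cos(l)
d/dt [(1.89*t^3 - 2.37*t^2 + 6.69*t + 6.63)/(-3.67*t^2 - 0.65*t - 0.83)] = (-6.9363*t^4 - 2.457*t^3 + 21.3867*t^2 + 52.5984*t - 1.2432)/(13.4689*t^4 + 4.771*t^3 + 6.5147*t^2 + 1.079*t + 0.6889)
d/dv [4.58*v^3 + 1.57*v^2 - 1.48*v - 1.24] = 13.74*v^2 + 3.14*v - 1.48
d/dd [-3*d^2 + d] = 1 - 6*d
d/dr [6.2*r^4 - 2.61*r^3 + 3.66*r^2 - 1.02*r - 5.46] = 24.8*r^3 - 7.83*r^2 + 7.32*r - 1.02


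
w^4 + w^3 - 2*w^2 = w^2*(w - 1)*(w + 2)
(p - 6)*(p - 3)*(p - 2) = p^3 - 11*p^2 + 36*p - 36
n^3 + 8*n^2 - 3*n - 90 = (n - 3)*(n + 5)*(n + 6)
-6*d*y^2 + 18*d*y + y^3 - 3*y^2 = y*(-6*d + y)*(y - 3)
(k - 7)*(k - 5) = k^2 - 12*k + 35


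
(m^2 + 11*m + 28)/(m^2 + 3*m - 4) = (m + 7)/(m - 1)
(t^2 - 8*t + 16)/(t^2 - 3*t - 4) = (t - 4)/(t + 1)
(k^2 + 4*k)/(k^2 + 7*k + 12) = k/(k + 3)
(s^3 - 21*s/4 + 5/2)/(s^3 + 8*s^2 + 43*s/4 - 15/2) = (s - 2)/(s + 6)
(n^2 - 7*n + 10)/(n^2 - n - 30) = (-n^2 + 7*n - 10)/(-n^2 + n + 30)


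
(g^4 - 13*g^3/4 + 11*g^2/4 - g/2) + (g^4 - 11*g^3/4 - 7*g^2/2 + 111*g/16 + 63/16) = 2*g^4 - 6*g^3 - 3*g^2/4 + 103*g/16 + 63/16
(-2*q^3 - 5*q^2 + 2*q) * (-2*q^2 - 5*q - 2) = 4*q^5 + 20*q^4 + 25*q^3 - 4*q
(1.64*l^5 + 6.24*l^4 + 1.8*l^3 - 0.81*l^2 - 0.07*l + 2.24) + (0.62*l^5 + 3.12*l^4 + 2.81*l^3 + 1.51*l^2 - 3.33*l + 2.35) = 2.26*l^5 + 9.36*l^4 + 4.61*l^3 + 0.7*l^2 - 3.4*l + 4.59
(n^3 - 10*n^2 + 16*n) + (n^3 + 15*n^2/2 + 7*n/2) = 2*n^3 - 5*n^2/2 + 39*n/2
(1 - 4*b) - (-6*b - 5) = 2*b + 6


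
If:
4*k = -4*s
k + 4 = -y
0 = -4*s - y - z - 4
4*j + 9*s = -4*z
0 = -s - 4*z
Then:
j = 0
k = 0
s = 0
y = -4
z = 0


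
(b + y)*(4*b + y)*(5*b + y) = 20*b^3 + 29*b^2*y + 10*b*y^2 + y^3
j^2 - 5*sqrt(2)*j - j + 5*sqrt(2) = (j - 1)*(j - 5*sqrt(2))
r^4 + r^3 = r^3*(r + 1)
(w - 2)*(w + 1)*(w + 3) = w^3 + 2*w^2 - 5*w - 6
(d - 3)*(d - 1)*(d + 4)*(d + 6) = d^4 + 6*d^3 - 13*d^2 - 66*d + 72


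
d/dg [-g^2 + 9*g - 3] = 9 - 2*g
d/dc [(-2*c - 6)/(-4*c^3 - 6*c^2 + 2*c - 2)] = (2*c^3 + 3*c^2 - c - (c + 3)*(6*c^2 + 6*c - 1) + 1)/(2*c^3 + 3*c^2 - c + 1)^2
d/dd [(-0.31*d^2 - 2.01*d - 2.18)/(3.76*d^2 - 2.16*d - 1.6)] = (8.2272*d^2 + 17.3856*d - 1.4928)/(14.1376*d^4 - 16.2432*d^3 - 7.3664*d^2 + 6.912*d + 2.56)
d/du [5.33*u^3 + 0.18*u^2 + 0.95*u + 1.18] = 15.99*u^2 + 0.36*u + 0.95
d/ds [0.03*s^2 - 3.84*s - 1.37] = 0.06*s - 3.84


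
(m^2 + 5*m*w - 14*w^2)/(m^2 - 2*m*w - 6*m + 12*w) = (m + 7*w)/(m - 6)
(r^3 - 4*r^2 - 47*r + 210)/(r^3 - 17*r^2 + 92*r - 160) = (r^2 + r - 42)/(r^2 - 12*r + 32)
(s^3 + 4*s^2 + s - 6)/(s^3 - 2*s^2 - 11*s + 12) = (s + 2)/(s - 4)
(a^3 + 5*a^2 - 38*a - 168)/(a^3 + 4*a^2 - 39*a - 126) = (a + 4)/(a + 3)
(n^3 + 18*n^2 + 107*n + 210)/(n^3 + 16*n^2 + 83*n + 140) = (n + 6)/(n + 4)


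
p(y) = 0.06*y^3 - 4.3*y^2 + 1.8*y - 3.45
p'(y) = 0.18*y^2 - 8.6*y + 1.8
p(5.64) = -119.31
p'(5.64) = -40.98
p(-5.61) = -159.47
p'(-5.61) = 55.71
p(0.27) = -3.28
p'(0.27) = -0.51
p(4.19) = -66.99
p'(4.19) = -31.07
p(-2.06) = -25.93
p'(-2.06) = 20.28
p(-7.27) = -266.86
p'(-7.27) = 73.84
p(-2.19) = -28.65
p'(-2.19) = 21.50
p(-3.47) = -63.98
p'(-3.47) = 33.81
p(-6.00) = -182.01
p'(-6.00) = 59.88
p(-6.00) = -182.01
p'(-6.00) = 59.88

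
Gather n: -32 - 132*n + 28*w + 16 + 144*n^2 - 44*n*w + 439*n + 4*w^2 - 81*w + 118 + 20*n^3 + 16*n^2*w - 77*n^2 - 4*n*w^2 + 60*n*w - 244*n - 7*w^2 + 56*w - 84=20*n^3 + n^2*(16*w + 67) + n*(-4*w^2 + 16*w + 63) - 3*w^2 + 3*w + 18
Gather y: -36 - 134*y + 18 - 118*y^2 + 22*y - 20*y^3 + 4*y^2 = -20*y^3 - 114*y^2 - 112*y - 18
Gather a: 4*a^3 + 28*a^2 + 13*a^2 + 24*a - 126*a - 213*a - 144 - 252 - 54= 4*a^3 + 41*a^2 - 315*a - 450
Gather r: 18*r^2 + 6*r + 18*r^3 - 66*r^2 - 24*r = 18*r^3 - 48*r^2 - 18*r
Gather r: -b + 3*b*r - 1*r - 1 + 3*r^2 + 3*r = -b + 3*r^2 + r*(3*b + 2) - 1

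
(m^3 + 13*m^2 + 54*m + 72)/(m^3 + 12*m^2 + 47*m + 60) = (m + 6)/(m + 5)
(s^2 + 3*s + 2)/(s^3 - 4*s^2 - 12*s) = (s + 1)/(s*(s - 6))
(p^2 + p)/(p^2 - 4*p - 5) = p/(p - 5)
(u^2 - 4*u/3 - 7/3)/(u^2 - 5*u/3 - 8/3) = (3*u - 7)/(3*u - 8)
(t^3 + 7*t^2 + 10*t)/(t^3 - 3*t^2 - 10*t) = (t + 5)/(t - 5)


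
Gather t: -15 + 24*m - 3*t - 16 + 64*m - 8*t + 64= 88*m - 11*t + 33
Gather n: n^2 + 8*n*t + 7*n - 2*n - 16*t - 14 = n^2 + n*(8*t + 5) - 16*t - 14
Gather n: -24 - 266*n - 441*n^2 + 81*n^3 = 81*n^3 - 441*n^2 - 266*n - 24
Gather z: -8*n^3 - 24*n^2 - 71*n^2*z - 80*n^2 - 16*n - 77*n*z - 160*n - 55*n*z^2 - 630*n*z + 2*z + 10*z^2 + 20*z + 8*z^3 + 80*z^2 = -8*n^3 - 104*n^2 - 176*n + 8*z^3 + z^2*(90 - 55*n) + z*(-71*n^2 - 707*n + 22)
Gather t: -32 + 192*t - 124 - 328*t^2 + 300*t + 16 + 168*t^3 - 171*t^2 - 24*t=168*t^3 - 499*t^2 + 468*t - 140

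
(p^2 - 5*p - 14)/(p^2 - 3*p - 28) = (p + 2)/(p + 4)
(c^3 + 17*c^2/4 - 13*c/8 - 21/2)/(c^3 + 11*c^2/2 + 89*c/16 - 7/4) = 2*(2*c - 3)/(4*c - 1)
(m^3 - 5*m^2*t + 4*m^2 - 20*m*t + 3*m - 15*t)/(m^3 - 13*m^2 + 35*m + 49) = (m^2 - 5*m*t + 3*m - 15*t)/(m^2 - 14*m + 49)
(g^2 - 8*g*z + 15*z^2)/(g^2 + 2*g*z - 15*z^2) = (g - 5*z)/(g + 5*z)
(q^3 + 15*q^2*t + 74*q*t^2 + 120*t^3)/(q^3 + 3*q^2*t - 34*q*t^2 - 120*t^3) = (q + 6*t)/(q - 6*t)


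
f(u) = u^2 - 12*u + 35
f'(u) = 2*u - 12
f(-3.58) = 90.78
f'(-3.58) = -19.16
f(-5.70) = 135.89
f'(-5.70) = -23.40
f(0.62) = 27.94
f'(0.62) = -10.76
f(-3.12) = 82.17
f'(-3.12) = -18.24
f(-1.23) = 51.27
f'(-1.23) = -14.46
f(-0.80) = 45.24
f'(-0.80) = -13.60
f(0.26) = 31.95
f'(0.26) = -11.48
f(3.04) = 7.76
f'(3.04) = -5.92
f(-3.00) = 80.00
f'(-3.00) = -18.00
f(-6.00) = 143.00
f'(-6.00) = -24.00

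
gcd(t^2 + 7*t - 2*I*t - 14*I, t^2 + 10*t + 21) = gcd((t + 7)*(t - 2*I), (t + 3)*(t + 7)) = t + 7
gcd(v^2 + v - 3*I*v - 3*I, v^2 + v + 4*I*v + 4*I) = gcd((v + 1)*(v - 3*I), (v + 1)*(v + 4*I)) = v + 1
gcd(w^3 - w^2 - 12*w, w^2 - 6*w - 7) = 1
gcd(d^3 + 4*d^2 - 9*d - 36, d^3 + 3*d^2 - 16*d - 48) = d^2 + 7*d + 12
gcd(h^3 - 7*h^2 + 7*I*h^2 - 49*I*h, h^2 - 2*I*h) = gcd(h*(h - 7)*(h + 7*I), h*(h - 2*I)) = h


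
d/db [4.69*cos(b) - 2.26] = -4.69*sin(b)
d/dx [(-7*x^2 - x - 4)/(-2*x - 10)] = (7*x^2 + 70*x + 1)/(2*(x^2 + 10*x + 25))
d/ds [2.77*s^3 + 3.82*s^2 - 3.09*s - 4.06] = 8.31*s^2 + 7.64*s - 3.09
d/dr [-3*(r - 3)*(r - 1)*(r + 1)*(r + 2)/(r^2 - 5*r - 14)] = 6*(-r^3 + 12*r^2 - 21*r - 2)/(r^2 - 14*r + 49)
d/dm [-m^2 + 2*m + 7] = 2 - 2*m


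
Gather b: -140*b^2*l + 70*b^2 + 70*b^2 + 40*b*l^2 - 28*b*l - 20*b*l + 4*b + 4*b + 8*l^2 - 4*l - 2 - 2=b^2*(140 - 140*l) + b*(40*l^2 - 48*l + 8) + 8*l^2 - 4*l - 4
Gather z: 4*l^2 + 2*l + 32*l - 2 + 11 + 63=4*l^2 + 34*l + 72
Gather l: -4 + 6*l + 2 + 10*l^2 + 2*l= 10*l^2 + 8*l - 2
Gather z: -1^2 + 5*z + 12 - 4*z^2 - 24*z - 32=-4*z^2 - 19*z - 21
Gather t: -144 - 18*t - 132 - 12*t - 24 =-30*t - 300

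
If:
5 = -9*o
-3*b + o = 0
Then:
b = -5/27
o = -5/9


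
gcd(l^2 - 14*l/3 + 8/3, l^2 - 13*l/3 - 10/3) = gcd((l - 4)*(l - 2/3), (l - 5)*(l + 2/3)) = 1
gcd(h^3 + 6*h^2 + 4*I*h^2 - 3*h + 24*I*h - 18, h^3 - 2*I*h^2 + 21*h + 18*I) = h^2 + 4*I*h - 3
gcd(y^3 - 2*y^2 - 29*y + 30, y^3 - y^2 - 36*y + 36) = y^2 - 7*y + 6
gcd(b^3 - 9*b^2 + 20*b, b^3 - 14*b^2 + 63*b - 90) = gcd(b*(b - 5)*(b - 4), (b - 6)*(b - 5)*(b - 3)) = b - 5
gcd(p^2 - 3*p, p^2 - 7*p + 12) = p - 3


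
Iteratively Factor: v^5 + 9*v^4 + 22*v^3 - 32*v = (v)*(v^4 + 9*v^3 + 22*v^2 - 32) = v*(v + 4)*(v^3 + 5*v^2 + 2*v - 8) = v*(v + 2)*(v + 4)*(v^2 + 3*v - 4) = v*(v - 1)*(v + 2)*(v + 4)*(v + 4)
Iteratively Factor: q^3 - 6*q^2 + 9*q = (q - 3)*(q^2 - 3*q) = (q - 3)^2*(q)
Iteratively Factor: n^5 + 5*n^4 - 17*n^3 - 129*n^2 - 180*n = (n + 4)*(n^4 + n^3 - 21*n^2 - 45*n) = n*(n + 4)*(n^3 + n^2 - 21*n - 45) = n*(n + 3)*(n + 4)*(n^2 - 2*n - 15) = n*(n + 3)^2*(n + 4)*(n - 5)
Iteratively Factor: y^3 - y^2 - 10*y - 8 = (y - 4)*(y^2 + 3*y + 2) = (y - 4)*(y + 1)*(y + 2)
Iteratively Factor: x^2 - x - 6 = (x - 3)*(x + 2)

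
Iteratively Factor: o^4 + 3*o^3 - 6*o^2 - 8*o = (o + 4)*(o^3 - o^2 - 2*o) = (o + 1)*(o + 4)*(o^2 - 2*o) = o*(o + 1)*(o + 4)*(o - 2)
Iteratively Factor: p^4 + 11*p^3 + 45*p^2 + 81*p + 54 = (p + 3)*(p^3 + 8*p^2 + 21*p + 18) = (p + 2)*(p + 3)*(p^2 + 6*p + 9) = (p + 2)*(p + 3)^2*(p + 3)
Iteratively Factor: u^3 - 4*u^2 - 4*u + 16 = (u + 2)*(u^2 - 6*u + 8) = (u - 2)*(u + 2)*(u - 4)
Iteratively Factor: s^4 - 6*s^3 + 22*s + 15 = (s - 3)*(s^3 - 3*s^2 - 9*s - 5) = (s - 3)*(s + 1)*(s^2 - 4*s - 5) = (s - 3)*(s + 1)^2*(s - 5)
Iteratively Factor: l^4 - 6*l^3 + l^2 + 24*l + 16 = (l - 4)*(l^3 - 2*l^2 - 7*l - 4) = (l - 4)*(l + 1)*(l^2 - 3*l - 4) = (l - 4)^2*(l + 1)*(l + 1)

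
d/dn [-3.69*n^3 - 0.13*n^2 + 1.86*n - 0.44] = -11.07*n^2 - 0.26*n + 1.86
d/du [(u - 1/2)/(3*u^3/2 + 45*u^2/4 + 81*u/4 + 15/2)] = 2*(-8*u^3 - 24*u^2 + 30*u + 47)/(3*(4*u^6 + 60*u^5 + 333*u^4 + 850*u^3 + 1029*u^2 + 540*u + 100))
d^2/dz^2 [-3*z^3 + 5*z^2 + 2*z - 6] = 10 - 18*z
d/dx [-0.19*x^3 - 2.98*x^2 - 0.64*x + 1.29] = -0.57*x^2 - 5.96*x - 0.64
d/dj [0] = 0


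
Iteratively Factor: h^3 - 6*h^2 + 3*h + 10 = (h + 1)*(h^2 - 7*h + 10) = (h - 5)*(h + 1)*(h - 2)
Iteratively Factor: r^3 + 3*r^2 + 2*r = (r + 2)*(r^2 + r) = (r + 1)*(r + 2)*(r)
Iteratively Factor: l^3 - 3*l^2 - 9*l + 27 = (l + 3)*(l^2 - 6*l + 9) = (l - 3)*(l + 3)*(l - 3)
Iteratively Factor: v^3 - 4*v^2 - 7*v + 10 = (v + 2)*(v^2 - 6*v + 5) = (v - 1)*(v + 2)*(v - 5)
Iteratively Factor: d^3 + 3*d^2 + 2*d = (d + 2)*(d^2 + d) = d*(d + 2)*(d + 1)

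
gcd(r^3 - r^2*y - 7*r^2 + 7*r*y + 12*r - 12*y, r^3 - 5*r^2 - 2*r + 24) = r^2 - 7*r + 12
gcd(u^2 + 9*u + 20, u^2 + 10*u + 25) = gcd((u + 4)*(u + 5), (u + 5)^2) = u + 5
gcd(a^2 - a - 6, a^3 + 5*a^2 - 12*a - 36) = a^2 - a - 6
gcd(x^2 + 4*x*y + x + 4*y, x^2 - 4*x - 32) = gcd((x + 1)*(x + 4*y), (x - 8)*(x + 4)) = 1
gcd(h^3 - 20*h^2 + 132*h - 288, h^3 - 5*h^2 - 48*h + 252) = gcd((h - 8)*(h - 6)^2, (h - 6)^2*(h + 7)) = h^2 - 12*h + 36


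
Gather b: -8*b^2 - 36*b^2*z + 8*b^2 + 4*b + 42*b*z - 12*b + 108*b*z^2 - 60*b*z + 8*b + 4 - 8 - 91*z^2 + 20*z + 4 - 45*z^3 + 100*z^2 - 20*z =-36*b^2*z + b*(108*z^2 - 18*z) - 45*z^3 + 9*z^2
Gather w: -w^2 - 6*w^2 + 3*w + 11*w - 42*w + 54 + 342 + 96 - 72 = -7*w^2 - 28*w + 420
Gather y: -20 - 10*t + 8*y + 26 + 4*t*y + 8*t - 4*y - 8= -2*t + y*(4*t + 4) - 2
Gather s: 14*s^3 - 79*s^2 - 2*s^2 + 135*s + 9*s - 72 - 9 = 14*s^3 - 81*s^2 + 144*s - 81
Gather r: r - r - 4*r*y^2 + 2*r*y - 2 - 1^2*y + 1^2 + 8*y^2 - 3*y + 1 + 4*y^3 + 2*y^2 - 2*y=r*(-4*y^2 + 2*y) + 4*y^3 + 10*y^2 - 6*y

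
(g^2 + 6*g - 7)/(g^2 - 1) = (g + 7)/(g + 1)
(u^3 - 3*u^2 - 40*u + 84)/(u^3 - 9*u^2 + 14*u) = (u + 6)/u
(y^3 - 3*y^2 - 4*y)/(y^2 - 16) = y*(y + 1)/(y + 4)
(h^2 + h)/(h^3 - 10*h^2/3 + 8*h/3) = 3*(h + 1)/(3*h^2 - 10*h + 8)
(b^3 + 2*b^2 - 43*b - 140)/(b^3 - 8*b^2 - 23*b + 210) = (b + 4)/(b - 6)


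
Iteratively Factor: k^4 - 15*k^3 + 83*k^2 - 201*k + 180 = (k - 4)*(k^3 - 11*k^2 + 39*k - 45) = (k - 4)*(k - 3)*(k^2 - 8*k + 15) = (k - 5)*(k - 4)*(k - 3)*(k - 3)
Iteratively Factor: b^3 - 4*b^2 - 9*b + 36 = (b - 4)*(b^2 - 9) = (b - 4)*(b + 3)*(b - 3)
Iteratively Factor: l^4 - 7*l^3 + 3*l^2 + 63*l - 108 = (l - 3)*(l^3 - 4*l^2 - 9*l + 36) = (l - 3)*(l + 3)*(l^2 - 7*l + 12) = (l - 4)*(l - 3)*(l + 3)*(l - 3)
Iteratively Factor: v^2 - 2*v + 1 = (v - 1)*(v - 1)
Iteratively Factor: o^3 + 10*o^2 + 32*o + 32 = (o + 4)*(o^2 + 6*o + 8) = (o + 4)^2*(o + 2)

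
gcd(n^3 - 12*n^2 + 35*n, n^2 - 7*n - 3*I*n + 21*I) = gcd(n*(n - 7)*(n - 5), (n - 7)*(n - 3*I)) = n - 7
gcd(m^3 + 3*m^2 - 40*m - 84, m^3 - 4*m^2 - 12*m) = m^2 - 4*m - 12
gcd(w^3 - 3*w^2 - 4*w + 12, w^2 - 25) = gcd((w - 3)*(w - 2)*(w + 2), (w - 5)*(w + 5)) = 1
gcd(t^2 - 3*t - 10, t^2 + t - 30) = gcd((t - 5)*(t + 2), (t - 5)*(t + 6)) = t - 5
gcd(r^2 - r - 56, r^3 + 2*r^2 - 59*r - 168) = r^2 - r - 56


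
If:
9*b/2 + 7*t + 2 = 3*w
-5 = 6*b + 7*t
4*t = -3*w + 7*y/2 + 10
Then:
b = -49*y/69 - 74/23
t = 14*y/23 + 47/23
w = 49*y/138 + 14/23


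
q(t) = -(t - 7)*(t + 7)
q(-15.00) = -176.00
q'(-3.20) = 6.40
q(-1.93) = 45.28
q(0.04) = 49.00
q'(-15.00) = 30.00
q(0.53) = 48.72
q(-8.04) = -15.64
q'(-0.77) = 1.54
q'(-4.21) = 8.42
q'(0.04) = -0.08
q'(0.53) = -1.06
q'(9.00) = -18.00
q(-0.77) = 48.41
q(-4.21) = 31.28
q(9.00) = -32.00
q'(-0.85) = 1.70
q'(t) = -2*t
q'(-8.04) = 16.08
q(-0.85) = 48.28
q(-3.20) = 38.76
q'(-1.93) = 3.86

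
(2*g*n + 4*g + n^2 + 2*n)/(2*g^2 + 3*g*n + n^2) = (n + 2)/(g + n)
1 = 1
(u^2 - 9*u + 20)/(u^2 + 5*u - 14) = (u^2 - 9*u + 20)/(u^2 + 5*u - 14)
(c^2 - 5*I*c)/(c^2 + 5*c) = (c - 5*I)/(c + 5)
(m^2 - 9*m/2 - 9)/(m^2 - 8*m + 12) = (m + 3/2)/(m - 2)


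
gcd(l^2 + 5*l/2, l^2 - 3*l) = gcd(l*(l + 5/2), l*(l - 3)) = l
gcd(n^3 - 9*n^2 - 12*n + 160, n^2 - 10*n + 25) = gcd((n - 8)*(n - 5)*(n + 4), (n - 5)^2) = n - 5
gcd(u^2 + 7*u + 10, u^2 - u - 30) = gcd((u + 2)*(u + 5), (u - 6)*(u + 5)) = u + 5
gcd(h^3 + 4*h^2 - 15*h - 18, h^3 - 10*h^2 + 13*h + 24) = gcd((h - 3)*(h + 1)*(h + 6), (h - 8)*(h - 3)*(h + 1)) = h^2 - 2*h - 3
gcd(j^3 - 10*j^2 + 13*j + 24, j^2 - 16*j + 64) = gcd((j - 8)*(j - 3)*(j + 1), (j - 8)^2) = j - 8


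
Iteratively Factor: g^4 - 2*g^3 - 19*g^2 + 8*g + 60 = (g - 5)*(g^3 + 3*g^2 - 4*g - 12) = (g - 5)*(g - 2)*(g^2 + 5*g + 6) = (g - 5)*(g - 2)*(g + 2)*(g + 3)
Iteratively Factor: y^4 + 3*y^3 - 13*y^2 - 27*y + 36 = (y + 3)*(y^3 - 13*y + 12) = (y - 1)*(y + 3)*(y^2 + y - 12) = (y - 3)*(y - 1)*(y + 3)*(y + 4)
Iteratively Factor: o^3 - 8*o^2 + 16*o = (o - 4)*(o^2 - 4*o) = (o - 4)^2*(o)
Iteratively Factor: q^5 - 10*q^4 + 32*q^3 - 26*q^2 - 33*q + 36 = (q - 3)*(q^4 - 7*q^3 + 11*q^2 + 7*q - 12) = (q - 3)^2*(q^3 - 4*q^2 - q + 4) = (q - 4)*(q - 3)^2*(q^2 - 1) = (q - 4)*(q - 3)^2*(q + 1)*(q - 1)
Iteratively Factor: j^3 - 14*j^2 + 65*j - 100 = (j - 5)*(j^2 - 9*j + 20) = (j - 5)*(j - 4)*(j - 5)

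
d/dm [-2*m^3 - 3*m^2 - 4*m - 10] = -6*m^2 - 6*m - 4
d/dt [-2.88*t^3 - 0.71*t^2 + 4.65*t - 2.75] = -8.64*t^2 - 1.42*t + 4.65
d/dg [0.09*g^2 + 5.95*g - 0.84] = 0.18*g + 5.95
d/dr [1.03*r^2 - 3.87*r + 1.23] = 2.06*r - 3.87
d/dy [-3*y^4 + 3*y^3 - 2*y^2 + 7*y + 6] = -12*y^3 + 9*y^2 - 4*y + 7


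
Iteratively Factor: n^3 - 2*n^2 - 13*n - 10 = (n + 2)*(n^2 - 4*n - 5) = (n + 1)*(n + 2)*(n - 5)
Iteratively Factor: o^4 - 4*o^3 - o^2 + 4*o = (o - 1)*(o^3 - 3*o^2 - 4*o) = (o - 1)*(o + 1)*(o^2 - 4*o) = o*(o - 1)*(o + 1)*(o - 4)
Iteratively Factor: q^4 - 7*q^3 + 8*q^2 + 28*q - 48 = (q + 2)*(q^3 - 9*q^2 + 26*q - 24) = (q - 3)*(q + 2)*(q^2 - 6*q + 8) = (q - 3)*(q - 2)*(q + 2)*(q - 4)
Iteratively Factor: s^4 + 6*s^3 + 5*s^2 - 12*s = (s + 4)*(s^3 + 2*s^2 - 3*s) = (s + 3)*(s + 4)*(s^2 - s) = s*(s + 3)*(s + 4)*(s - 1)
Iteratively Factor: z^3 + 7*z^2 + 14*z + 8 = (z + 1)*(z^2 + 6*z + 8) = (z + 1)*(z + 4)*(z + 2)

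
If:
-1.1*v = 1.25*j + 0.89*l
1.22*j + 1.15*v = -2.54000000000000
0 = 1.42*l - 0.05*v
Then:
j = 50.18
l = -1.95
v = -55.44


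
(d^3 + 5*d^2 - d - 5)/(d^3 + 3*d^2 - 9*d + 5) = (d + 1)/(d - 1)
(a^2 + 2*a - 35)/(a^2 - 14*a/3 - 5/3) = 3*(a + 7)/(3*a + 1)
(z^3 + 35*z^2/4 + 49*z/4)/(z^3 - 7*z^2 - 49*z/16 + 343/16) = 4*z*(z + 7)/(4*z^2 - 35*z + 49)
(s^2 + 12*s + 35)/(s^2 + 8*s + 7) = (s + 5)/(s + 1)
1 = 1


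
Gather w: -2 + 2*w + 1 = 2*w - 1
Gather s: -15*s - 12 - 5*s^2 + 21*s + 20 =-5*s^2 + 6*s + 8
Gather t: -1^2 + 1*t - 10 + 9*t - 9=10*t - 20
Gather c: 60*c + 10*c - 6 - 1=70*c - 7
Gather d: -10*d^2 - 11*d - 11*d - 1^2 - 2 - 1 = -10*d^2 - 22*d - 4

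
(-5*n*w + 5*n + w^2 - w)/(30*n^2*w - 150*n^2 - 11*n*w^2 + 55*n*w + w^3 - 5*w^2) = (w - 1)/(-6*n*w + 30*n + w^2 - 5*w)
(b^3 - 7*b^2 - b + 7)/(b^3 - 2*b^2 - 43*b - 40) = (b^2 - 8*b + 7)/(b^2 - 3*b - 40)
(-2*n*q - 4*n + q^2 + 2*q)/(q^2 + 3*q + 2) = (-2*n + q)/(q + 1)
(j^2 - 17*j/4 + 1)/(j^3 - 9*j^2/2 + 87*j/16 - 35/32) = 8*(j - 4)/(8*j^2 - 34*j + 35)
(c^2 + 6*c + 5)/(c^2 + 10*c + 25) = (c + 1)/(c + 5)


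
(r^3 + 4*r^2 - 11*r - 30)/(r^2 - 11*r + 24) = (r^2 + 7*r + 10)/(r - 8)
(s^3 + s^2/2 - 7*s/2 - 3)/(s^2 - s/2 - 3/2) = (2*s^2 - s - 6)/(2*s - 3)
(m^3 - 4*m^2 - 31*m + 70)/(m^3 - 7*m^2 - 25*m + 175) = (m - 2)/(m - 5)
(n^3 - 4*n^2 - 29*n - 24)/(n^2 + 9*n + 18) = (n^2 - 7*n - 8)/(n + 6)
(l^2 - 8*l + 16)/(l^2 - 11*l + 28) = (l - 4)/(l - 7)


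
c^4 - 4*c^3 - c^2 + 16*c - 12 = (c - 3)*(c - 2)*(c - 1)*(c + 2)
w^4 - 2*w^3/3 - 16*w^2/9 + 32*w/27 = w*(w - 4/3)*(w - 2/3)*(w + 4/3)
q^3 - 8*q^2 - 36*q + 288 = (q - 8)*(q - 6)*(q + 6)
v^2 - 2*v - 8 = (v - 4)*(v + 2)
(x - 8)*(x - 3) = x^2 - 11*x + 24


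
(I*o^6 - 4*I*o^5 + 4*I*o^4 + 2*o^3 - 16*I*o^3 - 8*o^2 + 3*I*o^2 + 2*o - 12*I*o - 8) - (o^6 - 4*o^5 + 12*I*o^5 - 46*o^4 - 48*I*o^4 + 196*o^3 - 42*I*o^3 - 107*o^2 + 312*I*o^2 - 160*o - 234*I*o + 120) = -o^6 + I*o^6 + 4*o^5 - 16*I*o^5 + 46*o^4 + 52*I*o^4 - 194*o^3 + 26*I*o^3 + 99*o^2 - 309*I*o^2 + 162*o + 222*I*o - 128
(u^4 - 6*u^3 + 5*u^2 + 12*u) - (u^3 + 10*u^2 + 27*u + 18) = u^4 - 7*u^3 - 5*u^2 - 15*u - 18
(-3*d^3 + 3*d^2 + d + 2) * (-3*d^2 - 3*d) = 9*d^5 - 12*d^3 - 9*d^2 - 6*d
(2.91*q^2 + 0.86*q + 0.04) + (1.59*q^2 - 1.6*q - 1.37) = 4.5*q^2 - 0.74*q - 1.33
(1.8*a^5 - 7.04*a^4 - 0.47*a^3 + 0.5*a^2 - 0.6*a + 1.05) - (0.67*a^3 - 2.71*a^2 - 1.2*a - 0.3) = 1.8*a^5 - 7.04*a^4 - 1.14*a^3 + 3.21*a^2 + 0.6*a + 1.35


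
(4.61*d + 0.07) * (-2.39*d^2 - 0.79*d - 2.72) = -11.0179*d^3 - 3.8092*d^2 - 12.5945*d - 0.1904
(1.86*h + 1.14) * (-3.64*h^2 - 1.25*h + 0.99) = -6.7704*h^3 - 6.4746*h^2 + 0.4164*h + 1.1286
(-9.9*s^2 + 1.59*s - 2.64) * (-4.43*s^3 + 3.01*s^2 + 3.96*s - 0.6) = 43.857*s^5 - 36.8427*s^4 - 22.7229*s^3 + 4.29*s^2 - 11.4084*s + 1.584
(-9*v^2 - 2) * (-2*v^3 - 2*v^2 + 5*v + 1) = 18*v^5 + 18*v^4 - 41*v^3 - 5*v^2 - 10*v - 2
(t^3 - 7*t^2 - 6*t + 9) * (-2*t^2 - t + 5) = -2*t^5 + 13*t^4 + 24*t^3 - 47*t^2 - 39*t + 45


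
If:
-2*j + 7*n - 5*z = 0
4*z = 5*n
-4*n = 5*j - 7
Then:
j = 21/47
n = 56/47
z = 70/47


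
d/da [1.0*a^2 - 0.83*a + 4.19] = 2.0*a - 0.83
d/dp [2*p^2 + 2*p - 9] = 4*p + 2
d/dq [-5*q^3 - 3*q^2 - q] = -15*q^2 - 6*q - 1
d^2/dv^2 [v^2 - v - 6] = 2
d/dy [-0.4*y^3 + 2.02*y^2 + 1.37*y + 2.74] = -1.2*y^2 + 4.04*y + 1.37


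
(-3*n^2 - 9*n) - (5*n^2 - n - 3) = -8*n^2 - 8*n + 3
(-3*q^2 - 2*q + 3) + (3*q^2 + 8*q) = 6*q + 3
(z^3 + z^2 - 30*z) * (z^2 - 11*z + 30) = z^5 - 10*z^4 - 11*z^3 + 360*z^2 - 900*z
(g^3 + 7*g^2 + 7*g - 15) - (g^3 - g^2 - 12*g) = 8*g^2 + 19*g - 15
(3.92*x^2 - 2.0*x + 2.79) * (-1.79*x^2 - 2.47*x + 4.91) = -7.0168*x^4 - 6.1024*x^3 + 19.1931*x^2 - 16.7113*x + 13.6989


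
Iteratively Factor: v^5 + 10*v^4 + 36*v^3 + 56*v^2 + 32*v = (v + 4)*(v^4 + 6*v^3 + 12*v^2 + 8*v) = (v + 2)*(v + 4)*(v^3 + 4*v^2 + 4*v) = v*(v + 2)*(v + 4)*(v^2 + 4*v + 4) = v*(v + 2)^2*(v + 4)*(v + 2)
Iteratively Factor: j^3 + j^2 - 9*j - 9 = (j + 1)*(j^2 - 9) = (j + 1)*(j + 3)*(j - 3)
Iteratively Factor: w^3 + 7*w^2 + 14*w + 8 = (w + 2)*(w^2 + 5*w + 4) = (w + 2)*(w + 4)*(w + 1)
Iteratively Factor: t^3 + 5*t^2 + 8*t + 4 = (t + 1)*(t^2 + 4*t + 4) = (t + 1)*(t + 2)*(t + 2)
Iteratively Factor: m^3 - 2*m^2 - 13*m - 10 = (m + 2)*(m^2 - 4*m - 5) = (m - 5)*(m + 2)*(m + 1)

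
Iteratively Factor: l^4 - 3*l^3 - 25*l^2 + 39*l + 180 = (l - 4)*(l^3 + l^2 - 21*l - 45) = (l - 4)*(l + 3)*(l^2 - 2*l - 15) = (l - 5)*(l - 4)*(l + 3)*(l + 3)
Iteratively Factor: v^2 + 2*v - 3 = (v - 1)*(v + 3)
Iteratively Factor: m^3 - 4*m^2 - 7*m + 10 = (m - 1)*(m^2 - 3*m - 10) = (m - 1)*(m + 2)*(m - 5)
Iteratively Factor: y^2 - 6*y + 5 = (y - 5)*(y - 1)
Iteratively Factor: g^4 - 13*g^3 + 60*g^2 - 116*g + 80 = (g - 2)*(g^3 - 11*g^2 + 38*g - 40) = (g - 4)*(g - 2)*(g^2 - 7*g + 10) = (g - 4)*(g - 2)^2*(g - 5)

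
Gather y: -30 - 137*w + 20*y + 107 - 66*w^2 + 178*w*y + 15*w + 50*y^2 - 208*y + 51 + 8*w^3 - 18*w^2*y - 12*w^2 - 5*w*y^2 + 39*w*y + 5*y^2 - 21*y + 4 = 8*w^3 - 78*w^2 - 122*w + y^2*(55 - 5*w) + y*(-18*w^2 + 217*w - 209) + 132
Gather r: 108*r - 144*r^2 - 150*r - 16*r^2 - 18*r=-160*r^2 - 60*r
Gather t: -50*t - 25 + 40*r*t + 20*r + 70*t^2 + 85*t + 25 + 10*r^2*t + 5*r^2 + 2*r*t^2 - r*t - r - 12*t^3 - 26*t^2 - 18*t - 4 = 5*r^2 + 19*r - 12*t^3 + t^2*(2*r + 44) + t*(10*r^2 + 39*r + 17) - 4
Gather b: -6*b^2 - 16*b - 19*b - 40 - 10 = -6*b^2 - 35*b - 50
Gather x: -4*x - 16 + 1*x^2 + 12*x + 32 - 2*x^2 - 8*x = 16 - x^2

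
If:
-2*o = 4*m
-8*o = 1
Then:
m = 1/16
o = -1/8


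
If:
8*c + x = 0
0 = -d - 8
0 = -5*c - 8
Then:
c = -8/5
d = -8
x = 64/5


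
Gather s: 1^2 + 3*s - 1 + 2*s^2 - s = 2*s^2 + 2*s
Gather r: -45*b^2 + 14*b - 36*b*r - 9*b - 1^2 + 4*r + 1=-45*b^2 + 5*b + r*(4 - 36*b)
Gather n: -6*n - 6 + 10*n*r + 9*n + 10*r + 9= n*(10*r + 3) + 10*r + 3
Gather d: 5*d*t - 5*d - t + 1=d*(5*t - 5) - t + 1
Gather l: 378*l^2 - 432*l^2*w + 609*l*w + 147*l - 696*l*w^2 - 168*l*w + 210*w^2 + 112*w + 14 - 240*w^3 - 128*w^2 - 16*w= l^2*(378 - 432*w) + l*(-696*w^2 + 441*w + 147) - 240*w^3 + 82*w^2 + 96*w + 14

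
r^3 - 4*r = r*(r - 2)*(r + 2)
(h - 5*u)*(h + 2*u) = h^2 - 3*h*u - 10*u^2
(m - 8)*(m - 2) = m^2 - 10*m + 16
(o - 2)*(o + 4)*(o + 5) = o^3 + 7*o^2 + 2*o - 40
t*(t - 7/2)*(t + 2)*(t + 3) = t^4 + 3*t^3/2 - 23*t^2/2 - 21*t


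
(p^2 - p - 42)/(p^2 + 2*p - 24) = (p - 7)/(p - 4)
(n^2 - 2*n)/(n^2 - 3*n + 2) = n/(n - 1)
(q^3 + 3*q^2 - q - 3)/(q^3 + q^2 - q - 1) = (q + 3)/(q + 1)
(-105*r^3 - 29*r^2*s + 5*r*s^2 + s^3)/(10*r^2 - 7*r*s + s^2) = (-21*r^2 - 10*r*s - s^2)/(2*r - s)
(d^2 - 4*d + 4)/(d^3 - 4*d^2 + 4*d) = 1/d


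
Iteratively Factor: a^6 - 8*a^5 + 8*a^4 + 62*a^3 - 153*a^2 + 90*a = (a - 1)*(a^5 - 7*a^4 + a^3 + 63*a^2 - 90*a) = (a - 2)*(a - 1)*(a^4 - 5*a^3 - 9*a^2 + 45*a) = (a - 5)*(a - 2)*(a - 1)*(a^3 - 9*a) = a*(a - 5)*(a - 2)*(a - 1)*(a^2 - 9) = a*(a - 5)*(a - 2)*(a - 1)*(a + 3)*(a - 3)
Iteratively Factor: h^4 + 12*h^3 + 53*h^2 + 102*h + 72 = (h + 3)*(h^3 + 9*h^2 + 26*h + 24) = (h + 3)*(h + 4)*(h^2 + 5*h + 6) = (h + 2)*(h + 3)*(h + 4)*(h + 3)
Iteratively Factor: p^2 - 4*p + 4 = (p - 2)*(p - 2)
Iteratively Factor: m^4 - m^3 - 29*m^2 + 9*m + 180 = (m - 3)*(m^3 + 2*m^2 - 23*m - 60) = (m - 5)*(m - 3)*(m^2 + 7*m + 12) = (m - 5)*(m - 3)*(m + 4)*(m + 3)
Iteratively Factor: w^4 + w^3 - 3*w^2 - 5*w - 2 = (w + 1)*(w^3 - 3*w - 2) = (w - 2)*(w + 1)*(w^2 + 2*w + 1) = (w - 2)*(w + 1)^2*(w + 1)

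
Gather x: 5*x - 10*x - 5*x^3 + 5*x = -5*x^3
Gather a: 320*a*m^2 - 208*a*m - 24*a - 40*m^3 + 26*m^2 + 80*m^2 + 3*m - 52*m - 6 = a*(320*m^2 - 208*m - 24) - 40*m^3 + 106*m^2 - 49*m - 6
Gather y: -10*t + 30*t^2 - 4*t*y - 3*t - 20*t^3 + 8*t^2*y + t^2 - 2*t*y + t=-20*t^3 + 31*t^2 - 12*t + y*(8*t^2 - 6*t)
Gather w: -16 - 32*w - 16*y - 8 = -32*w - 16*y - 24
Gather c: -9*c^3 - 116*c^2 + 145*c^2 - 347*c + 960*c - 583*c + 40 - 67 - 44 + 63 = -9*c^3 + 29*c^2 + 30*c - 8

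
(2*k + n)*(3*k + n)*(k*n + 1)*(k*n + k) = 6*k^4*n^2 + 6*k^4*n + 5*k^3*n^3 + 5*k^3*n^2 + 6*k^3*n + 6*k^3 + k^2*n^4 + k^2*n^3 + 5*k^2*n^2 + 5*k^2*n + k*n^3 + k*n^2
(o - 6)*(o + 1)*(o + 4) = o^3 - o^2 - 26*o - 24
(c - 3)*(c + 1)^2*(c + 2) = c^4 + c^3 - 7*c^2 - 13*c - 6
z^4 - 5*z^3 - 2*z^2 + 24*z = z*(z - 4)*(z - 3)*(z + 2)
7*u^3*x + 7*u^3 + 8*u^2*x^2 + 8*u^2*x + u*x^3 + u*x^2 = (u + x)*(7*u + x)*(u*x + u)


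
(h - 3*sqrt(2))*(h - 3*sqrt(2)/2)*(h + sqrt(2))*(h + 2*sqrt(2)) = h^4 - 3*sqrt(2)*h^3/2 - 14*h^2 + 9*sqrt(2)*h + 36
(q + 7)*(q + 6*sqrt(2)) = q^2 + 7*q + 6*sqrt(2)*q + 42*sqrt(2)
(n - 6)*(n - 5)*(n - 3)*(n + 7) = n^4 - 7*n^3 - 35*n^2 + 351*n - 630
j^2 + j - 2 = (j - 1)*(j + 2)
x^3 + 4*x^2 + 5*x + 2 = (x + 1)^2*(x + 2)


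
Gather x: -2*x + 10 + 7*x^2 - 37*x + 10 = 7*x^2 - 39*x + 20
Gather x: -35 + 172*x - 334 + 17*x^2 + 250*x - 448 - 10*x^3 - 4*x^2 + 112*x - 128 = -10*x^3 + 13*x^2 + 534*x - 945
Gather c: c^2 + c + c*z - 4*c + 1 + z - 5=c^2 + c*(z - 3) + z - 4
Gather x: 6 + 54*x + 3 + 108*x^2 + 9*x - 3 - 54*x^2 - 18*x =54*x^2 + 45*x + 6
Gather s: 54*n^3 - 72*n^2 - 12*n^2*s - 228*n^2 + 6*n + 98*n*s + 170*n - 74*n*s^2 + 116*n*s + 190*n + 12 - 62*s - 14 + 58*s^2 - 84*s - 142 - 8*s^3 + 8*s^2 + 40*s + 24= 54*n^3 - 300*n^2 + 366*n - 8*s^3 + s^2*(66 - 74*n) + s*(-12*n^2 + 214*n - 106) - 120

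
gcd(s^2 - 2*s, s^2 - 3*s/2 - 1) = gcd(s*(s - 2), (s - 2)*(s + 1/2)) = s - 2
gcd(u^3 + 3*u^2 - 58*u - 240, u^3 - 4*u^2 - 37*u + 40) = u^2 - 3*u - 40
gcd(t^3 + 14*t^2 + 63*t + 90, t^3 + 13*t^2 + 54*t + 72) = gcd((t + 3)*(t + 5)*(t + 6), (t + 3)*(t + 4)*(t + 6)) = t^2 + 9*t + 18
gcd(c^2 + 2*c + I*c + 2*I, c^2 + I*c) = c + I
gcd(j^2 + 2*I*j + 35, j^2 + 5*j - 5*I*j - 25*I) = j - 5*I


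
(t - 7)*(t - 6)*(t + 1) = t^3 - 12*t^2 + 29*t + 42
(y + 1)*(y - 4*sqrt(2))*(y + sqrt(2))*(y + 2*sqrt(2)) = y^4 - sqrt(2)*y^3 + y^3 - 20*y^2 - sqrt(2)*y^2 - 16*sqrt(2)*y - 20*y - 16*sqrt(2)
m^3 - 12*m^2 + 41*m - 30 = (m - 6)*(m - 5)*(m - 1)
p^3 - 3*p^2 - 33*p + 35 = (p - 7)*(p - 1)*(p + 5)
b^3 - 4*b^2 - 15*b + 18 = (b - 6)*(b - 1)*(b + 3)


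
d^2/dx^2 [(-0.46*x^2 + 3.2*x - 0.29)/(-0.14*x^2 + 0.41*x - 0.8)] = (-0.0726319999999999*x^3 - 0.275016*x^2 + 2.050524*x - 1.477862)/(0.002744*x^6 - 0.024108*x^5 + 0.117642*x^4 - 0.344441*x^3 + 0.67224*x^2 - 0.7872*x + 0.512)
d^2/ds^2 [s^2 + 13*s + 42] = 2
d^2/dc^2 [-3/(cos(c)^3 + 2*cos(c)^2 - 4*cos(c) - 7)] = 3*((13*cos(c) - 16*cos(2*c) - 9*cos(3*c))*(cos(c)^3 + 2*cos(c)^2 - 4*cos(c) - 7)/4 - 2*(3*cos(c)^2 + 4*cos(c) - 4)^2*sin(c)^2)/(cos(c)^3 + 2*cos(c)^2 - 4*cos(c) - 7)^3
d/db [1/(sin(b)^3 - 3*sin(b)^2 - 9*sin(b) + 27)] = -3*(sin(b) + 1)*cos(b)/((sin(b) - 3)^3*(sin(b) + 3)^2)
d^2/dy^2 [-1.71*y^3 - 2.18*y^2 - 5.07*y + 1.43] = -10.26*y - 4.36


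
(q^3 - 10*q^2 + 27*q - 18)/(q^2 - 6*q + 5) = (q^2 - 9*q + 18)/(q - 5)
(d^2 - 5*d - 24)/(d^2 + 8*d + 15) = (d - 8)/(d + 5)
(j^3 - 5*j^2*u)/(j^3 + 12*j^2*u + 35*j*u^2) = j*(j - 5*u)/(j^2 + 12*j*u + 35*u^2)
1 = 1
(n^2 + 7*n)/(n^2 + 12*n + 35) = n/(n + 5)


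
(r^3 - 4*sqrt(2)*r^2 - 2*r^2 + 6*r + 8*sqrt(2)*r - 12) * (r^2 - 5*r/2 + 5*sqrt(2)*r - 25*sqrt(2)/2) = r^5 - 9*r^4/2 + sqrt(2)*r^4 - 29*r^3 - 9*sqrt(2)*r^3/2 + 35*sqrt(2)*r^2 + 153*r^2 - 135*sqrt(2)*r - 170*r + 150*sqrt(2)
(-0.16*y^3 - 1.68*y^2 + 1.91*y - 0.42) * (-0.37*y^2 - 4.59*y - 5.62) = 0.0592*y^5 + 1.356*y^4 + 7.9037*y^3 + 0.8301*y^2 - 8.8064*y + 2.3604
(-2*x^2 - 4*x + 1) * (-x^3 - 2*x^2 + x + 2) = 2*x^5 + 8*x^4 + 5*x^3 - 10*x^2 - 7*x + 2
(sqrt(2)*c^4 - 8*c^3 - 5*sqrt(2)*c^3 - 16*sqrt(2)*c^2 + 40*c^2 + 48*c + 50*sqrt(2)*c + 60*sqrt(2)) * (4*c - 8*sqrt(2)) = 4*sqrt(2)*c^5 - 48*c^4 - 20*sqrt(2)*c^4 + 240*c^3 - 120*sqrt(2)*c^2 + 448*c^2 - 800*c - 144*sqrt(2)*c - 960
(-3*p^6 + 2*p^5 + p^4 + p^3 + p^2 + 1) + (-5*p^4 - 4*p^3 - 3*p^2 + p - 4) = -3*p^6 + 2*p^5 - 4*p^4 - 3*p^3 - 2*p^2 + p - 3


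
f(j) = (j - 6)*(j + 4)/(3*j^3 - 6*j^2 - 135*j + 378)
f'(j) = (j - 6)*(j + 4)*(-9*j^2 + 12*j + 135)/(3*j^3 - 6*j^2 - 135*j + 378)^2 + (j - 6)/(3*j^3 - 6*j^2 - 135*j + 378) + (j + 4)/(3*j^3 - 6*j^2 - 135*j + 378) = (-j^2 - 8*j - 37)/(3*(j^4 + 8*j^3 - 26*j^2 - 168*j + 441))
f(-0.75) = -0.05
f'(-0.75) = -0.02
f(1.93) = -0.21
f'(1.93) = -0.21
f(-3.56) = -0.01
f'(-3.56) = -0.01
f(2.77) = -1.00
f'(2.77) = -4.41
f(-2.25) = -0.02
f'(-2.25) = -0.01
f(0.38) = -0.08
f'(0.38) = -0.04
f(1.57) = -0.15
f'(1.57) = -0.12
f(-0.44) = -0.05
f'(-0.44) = -0.02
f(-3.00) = -0.01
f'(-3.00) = -0.01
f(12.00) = 0.03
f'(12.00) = 0.00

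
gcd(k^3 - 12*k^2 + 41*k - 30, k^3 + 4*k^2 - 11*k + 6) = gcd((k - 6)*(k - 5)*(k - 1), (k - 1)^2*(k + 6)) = k - 1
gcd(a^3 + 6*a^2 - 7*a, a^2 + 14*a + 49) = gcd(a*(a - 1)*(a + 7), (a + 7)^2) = a + 7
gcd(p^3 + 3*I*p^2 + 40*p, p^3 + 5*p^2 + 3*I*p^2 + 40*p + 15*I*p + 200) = p^2 + 3*I*p + 40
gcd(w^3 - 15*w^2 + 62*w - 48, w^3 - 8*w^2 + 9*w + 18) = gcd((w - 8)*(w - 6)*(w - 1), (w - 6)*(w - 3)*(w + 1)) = w - 6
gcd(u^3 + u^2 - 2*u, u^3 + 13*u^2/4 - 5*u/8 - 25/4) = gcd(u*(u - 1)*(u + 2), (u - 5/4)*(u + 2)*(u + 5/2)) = u + 2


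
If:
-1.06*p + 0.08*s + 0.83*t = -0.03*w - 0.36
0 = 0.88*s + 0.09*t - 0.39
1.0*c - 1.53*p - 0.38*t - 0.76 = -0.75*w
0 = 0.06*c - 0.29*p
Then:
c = 0.991589115788922 - 1.31240071303117*w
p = 0.205156368783915 - 0.271531182006449*w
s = 0.0395520945290586*w + 0.465331972370042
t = -0.386731590950796*w - 0.216579285395968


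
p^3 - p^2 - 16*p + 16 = (p - 4)*(p - 1)*(p + 4)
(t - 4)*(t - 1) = t^2 - 5*t + 4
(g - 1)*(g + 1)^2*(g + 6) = g^4 + 7*g^3 + 5*g^2 - 7*g - 6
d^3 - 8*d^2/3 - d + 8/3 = (d - 8/3)*(d - 1)*(d + 1)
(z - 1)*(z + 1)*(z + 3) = z^3 + 3*z^2 - z - 3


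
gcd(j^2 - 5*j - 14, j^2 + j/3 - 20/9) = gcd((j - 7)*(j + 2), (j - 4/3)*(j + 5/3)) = 1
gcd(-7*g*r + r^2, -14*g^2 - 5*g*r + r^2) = -7*g + r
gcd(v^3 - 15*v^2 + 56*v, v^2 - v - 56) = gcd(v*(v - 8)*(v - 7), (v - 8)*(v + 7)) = v - 8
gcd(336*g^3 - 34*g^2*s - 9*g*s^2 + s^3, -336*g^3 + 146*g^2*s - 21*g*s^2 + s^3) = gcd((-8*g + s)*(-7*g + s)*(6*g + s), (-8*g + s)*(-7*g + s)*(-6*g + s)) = 56*g^2 - 15*g*s + s^2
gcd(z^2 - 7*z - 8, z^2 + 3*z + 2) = z + 1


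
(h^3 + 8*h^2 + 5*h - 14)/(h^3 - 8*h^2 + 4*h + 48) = (h^2 + 6*h - 7)/(h^2 - 10*h + 24)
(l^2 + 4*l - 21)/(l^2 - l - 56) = (l - 3)/(l - 8)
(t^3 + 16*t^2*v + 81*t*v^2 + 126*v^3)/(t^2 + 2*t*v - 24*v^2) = (t^2 + 10*t*v + 21*v^2)/(t - 4*v)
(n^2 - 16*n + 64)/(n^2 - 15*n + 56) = (n - 8)/(n - 7)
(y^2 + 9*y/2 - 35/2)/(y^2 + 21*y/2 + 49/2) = (2*y - 5)/(2*y + 7)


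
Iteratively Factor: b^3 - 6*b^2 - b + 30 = (b - 5)*(b^2 - b - 6) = (b - 5)*(b + 2)*(b - 3)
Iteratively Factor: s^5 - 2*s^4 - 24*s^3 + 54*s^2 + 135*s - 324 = (s - 3)*(s^4 + s^3 - 21*s^2 - 9*s + 108) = (s - 3)*(s + 3)*(s^3 - 2*s^2 - 15*s + 36) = (s - 3)*(s + 3)*(s + 4)*(s^2 - 6*s + 9) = (s - 3)^2*(s + 3)*(s + 4)*(s - 3)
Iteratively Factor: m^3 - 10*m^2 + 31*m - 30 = (m - 3)*(m^2 - 7*m + 10) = (m - 5)*(m - 3)*(m - 2)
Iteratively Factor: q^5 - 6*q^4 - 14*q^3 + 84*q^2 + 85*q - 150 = (q - 5)*(q^4 - q^3 - 19*q^2 - 11*q + 30) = (q - 5)*(q + 3)*(q^3 - 4*q^2 - 7*q + 10) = (q - 5)^2*(q + 3)*(q^2 + q - 2) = (q - 5)^2*(q + 2)*(q + 3)*(q - 1)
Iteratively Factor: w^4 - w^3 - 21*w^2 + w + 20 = (w - 1)*(w^3 - 21*w - 20) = (w - 1)*(w + 1)*(w^2 - w - 20) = (w - 5)*(w - 1)*(w + 1)*(w + 4)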